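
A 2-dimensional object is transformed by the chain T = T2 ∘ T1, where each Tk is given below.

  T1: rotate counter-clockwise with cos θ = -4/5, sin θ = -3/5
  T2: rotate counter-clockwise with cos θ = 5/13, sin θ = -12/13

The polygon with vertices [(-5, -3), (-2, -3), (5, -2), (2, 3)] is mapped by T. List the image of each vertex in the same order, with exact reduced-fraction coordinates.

image vertices: (379/65, 3/65), (211/65, 102/65), (-214/65, 277/65), (-211/65, -102/65)

T1 rotate counter-clockwise with cos θ = -4/5, sin θ = -3/5: (-5, -3) → (11/5, 27/5); (-2, -3) → (-1/5, 18/5); (5, -2) → (-26/5, -7/5); (2, 3) → (1/5, -18/5)
T2 rotate counter-clockwise with cos θ = 5/13, sin θ = -12/13: (11/5, 27/5) → (379/65, 3/65); (-1/5, 18/5) → (211/65, 102/65); (-26/5, -7/5) → (-214/65, 277/65); (1/5, -18/5) → (-211/65, -102/65)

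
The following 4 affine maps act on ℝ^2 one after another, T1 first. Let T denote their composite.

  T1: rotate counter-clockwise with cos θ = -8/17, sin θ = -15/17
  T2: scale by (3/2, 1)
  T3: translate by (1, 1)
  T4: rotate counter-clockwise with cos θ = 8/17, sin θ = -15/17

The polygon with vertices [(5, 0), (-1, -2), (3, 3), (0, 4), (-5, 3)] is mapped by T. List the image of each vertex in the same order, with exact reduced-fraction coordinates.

image vertices: (-1214/289, 181/289), (592/289, 624/289), (-392/289, -2287/578), (631/289, -1725/289), (128/17, -191/34)

T1 rotate counter-clockwise with cos θ = -8/17, sin θ = -15/17: (5, 0) → (-40/17, -75/17); (-1, -2) → (-22/17, 31/17); (3, 3) → (21/17, -69/17); (0, 4) → (60/17, -32/17); (-5, 3) → (5, 3)
T2 scale by (3/2, 1): (-40/17, -75/17) → (-60/17, -75/17); (-22/17, 31/17) → (-33/17, 31/17); (21/17, -69/17) → (63/34, -69/17); (60/17, -32/17) → (90/17, -32/17); (5, 3) → (15/2, 3)
T3 translate by (1, 1): (-60/17, -75/17) → (-43/17, -58/17); (-33/17, 31/17) → (-16/17, 48/17); (63/34, -69/17) → (97/34, -52/17); (90/17, -32/17) → (107/17, -15/17); (15/2, 3) → (17/2, 4)
T4 rotate counter-clockwise with cos θ = 8/17, sin θ = -15/17: (-43/17, -58/17) → (-1214/289, 181/289); (-16/17, 48/17) → (592/289, 624/289); (97/34, -52/17) → (-392/289, -2287/578); (107/17, -15/17) → (631/289, -1725/289); (17/2, 4) → (128/17, -191/34)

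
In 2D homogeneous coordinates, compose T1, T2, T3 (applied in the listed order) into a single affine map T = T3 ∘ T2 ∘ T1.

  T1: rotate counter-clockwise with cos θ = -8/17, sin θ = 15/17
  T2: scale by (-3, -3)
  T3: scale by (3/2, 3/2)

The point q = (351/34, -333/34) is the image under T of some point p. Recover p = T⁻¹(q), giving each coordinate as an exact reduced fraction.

T1 = [-8/17 -15/17 0; 15/17 -8/17 0; 0 0 1]
T2·T1 = [24/17 45/17 0; -45/17 24/17 0; 0 0 1]
T3·…·T1 = [36/17 135/34 0; -135/34 36/17 0; 0 0 1]
det M = 81/4; M⁻¹ = [16/153 -10/51 0; 10/51 16/153 0; 0 0 1]
M⁻¹ · (351/34, -333/34)ᵀ = (3, 1)ᵀ

p = (3, 1)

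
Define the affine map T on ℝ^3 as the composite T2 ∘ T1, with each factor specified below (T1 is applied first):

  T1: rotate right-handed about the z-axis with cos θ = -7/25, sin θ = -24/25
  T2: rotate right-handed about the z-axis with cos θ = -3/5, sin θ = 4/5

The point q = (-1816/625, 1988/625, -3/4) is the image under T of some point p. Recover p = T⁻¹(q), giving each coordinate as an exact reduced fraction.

T1 = [-7/25 24/25 0 0; -24/25 -7/25 0 0; 0 0 1 0; 0 0 0 1]
T2·T1 = [117/125 -44/125 0 0; 44/125 117/125 0 0; 0 0 1 0; 0 0 0 1]
det M = 1; M⁻¹ = [117/125 44/125 0 0; -44/125 117/125 0 0; 0 0 1 0; 0 0 0 1]
M⁻¹ · (-1816/625, 1988/625, -3/4)ᵀ = (-8/5, 4, -3/4)ᵀ

p = (-8/5, 4, -3/4)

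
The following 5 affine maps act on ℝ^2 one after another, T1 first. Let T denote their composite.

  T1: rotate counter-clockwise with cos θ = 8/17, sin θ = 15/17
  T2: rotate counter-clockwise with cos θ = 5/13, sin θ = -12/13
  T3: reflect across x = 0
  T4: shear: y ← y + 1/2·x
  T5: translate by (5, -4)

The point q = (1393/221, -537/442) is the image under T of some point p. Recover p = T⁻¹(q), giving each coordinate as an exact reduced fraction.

p = (-3/2, 2)

T1 = [8/17 -15/17 0; 15/17 8/17 0; 0 0 1]
T2·T1 = [220/221 21/221 0; -21/221 220/221 0; 0 0 1]
T3·…·T1 = [-220/221 -21/221 0; -21/221 220/221 0; 0 0 1]
T4·…·T1 = [-220/221 -21/221 0; -131/221 419/442 0; 0 0 1]
T5·…·T1 = [-220/221 -21/221 5; -131/221 419/442 -4; 0 0 1]
det M = -1; M⁻¹ = [-419/442 -21/221 1927/442; -131/221 220/221 1535/221; 0 0 1]
M⁻¹ · (1393/221, -537/442)ᵀ = (-3/2, 2)ᵀ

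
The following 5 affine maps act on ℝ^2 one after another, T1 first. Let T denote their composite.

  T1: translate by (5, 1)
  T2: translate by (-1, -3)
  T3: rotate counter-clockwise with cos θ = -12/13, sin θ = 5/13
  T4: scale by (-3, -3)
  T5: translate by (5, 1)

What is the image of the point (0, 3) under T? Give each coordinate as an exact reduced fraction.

T(p) = (224/13, -11/13)

T1 translate by (5, 1): (0, 3) → (5, 4)
T2 translate by (-1, -3): (5, 4) → (4, 1)
T3 rotate counter-clockwise with cos θ = -12/13, sin θ = 5/13: (4, 1) → (-53/13, 8/13)
T4 scale by (-3, -3): (-53/13, 8/13) → (159/13, -24/13)
T5 translate by (5, 1): (159/13, -24/13) → (224/13, -11/13)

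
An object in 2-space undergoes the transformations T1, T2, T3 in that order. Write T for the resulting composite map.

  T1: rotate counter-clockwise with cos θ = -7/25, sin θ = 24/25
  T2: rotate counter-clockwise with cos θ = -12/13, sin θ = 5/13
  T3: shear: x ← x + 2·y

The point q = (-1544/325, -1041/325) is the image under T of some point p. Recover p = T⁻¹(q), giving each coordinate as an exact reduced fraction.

p = (3, 2)

T1 = [-7/25 -24/25 0; 24/25 -7/25 0; 0 0 1]
T2·T1 = [-36/325 323/325 0; -323/325 -36/325 0; 0 0 1]
T3·…·T1 = [-682/325 251/325 0; -323/325 -36/325 0; 0 0 1]
det M = 1; M⁻¹ = [-36/325 -251/325 0; 323/325 -682/325 0; 0 0 1]
M⁻¹ · (-1544/325, -1041/325)ᵀ = (3, 2)ᵀ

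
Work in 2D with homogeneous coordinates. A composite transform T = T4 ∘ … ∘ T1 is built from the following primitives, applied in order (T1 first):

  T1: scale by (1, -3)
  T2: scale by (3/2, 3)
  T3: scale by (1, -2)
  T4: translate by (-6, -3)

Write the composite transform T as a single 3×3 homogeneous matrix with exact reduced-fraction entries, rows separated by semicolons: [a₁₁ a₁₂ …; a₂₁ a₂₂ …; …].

T1 = [1 0 0; 0 -3 0; 0 0 1]
T2·T1 = [3/2 0 0; 0 -9 0; 0 0 1]
T3·…·T1 = [3/2 0 0; 0 18 0; 0 0 1]
T4·…·T1 = [3/2 0 -6; 0 18 -3; 0 0 1]

T = [3/2 0 -6; 0 18 -3; 0 0 1]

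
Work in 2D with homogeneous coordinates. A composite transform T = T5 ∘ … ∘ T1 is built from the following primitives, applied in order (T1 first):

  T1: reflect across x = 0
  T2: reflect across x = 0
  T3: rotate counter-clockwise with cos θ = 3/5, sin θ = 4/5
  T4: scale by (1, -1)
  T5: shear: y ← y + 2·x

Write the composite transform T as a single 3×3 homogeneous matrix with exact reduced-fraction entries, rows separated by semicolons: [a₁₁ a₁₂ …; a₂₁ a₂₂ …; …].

T = [3/5 -4/5 0; 2/5 -11/5 0; 0 0 1]

T1 = [-1 0 0; 0 1 0; 0 0 1]
T2·T1 = [1 0 0; 0 1 0; 0 0 1]
T3·…·T1 = [3/5 -4/5 0; 4/5 3/5 0; 0 0 1]
T4·…·T1 = [3/5 -4/5 0; -4/5 -3/5 0; 0 0 1]
T5·…·T1 = [3/5 -4/5 0; 2/5 -11/5 0; 0 0 1]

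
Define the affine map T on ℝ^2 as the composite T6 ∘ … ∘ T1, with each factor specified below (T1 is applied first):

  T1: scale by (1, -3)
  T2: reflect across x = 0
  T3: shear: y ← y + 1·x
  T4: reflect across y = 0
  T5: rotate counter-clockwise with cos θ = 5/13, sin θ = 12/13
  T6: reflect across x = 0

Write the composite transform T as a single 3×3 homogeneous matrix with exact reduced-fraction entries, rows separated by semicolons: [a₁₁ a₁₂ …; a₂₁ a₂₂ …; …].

T = [17/13 36/13 0; -7/13 15/13 0; 0 0 1]

T1 = [1 0 0; 0 -3 0; 0 0 1]
T2·T1 = [-1 0 0; 0 -3 0; 0 0 1]
T3·…·T1 = [-1 0 0; -1 -3 0; 0 0 1]
T4·…·T1 = [-1 0 0; 1 3 0; 0 0 1]
T5·…·T1 = [-17/13 -36/13 0; -7/13 15/13 0; 0 0 1]
T6·…·T1 = [17/13 36/13 0; -7/13 15/13 0; 0 0 1]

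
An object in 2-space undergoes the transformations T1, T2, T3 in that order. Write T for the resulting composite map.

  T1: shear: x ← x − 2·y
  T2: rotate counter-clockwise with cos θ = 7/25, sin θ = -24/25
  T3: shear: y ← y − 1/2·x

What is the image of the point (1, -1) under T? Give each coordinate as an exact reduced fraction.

T(p) = (-3/25, -31/10)

T1 shear: x ← x − 2·y: (1, -1) → (3, -1)
T2 rotate counter-clockwise with cos θ = 7/25, sin θ = -24/25: (3, -1) → (-3/25, -79/25)
T3 shear: y ← y − 1/2·x: (-3/25, -79/25) → (-3/25, -31/10)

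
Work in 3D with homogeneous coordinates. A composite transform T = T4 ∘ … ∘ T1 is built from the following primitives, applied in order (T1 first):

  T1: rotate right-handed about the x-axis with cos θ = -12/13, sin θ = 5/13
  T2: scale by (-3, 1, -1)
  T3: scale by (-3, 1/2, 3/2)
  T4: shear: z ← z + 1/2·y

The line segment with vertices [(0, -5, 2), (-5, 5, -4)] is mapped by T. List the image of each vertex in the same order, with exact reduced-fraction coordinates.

image vertices: (0, 25/13, 86/13), (-45, -20/13, -239/26)

T1 rotate right-handed about the x-axis with cos θ = -12/13, sin θ = 5/13: (0, -5, 2) → (0, 50/13, -49/13); (-5, 5, -4) → (-5, -40/13, 73/13)
T2 scale by (-3, 1, -1): (0, 50/13, -49/13) → (0, 50/13, 49/13); (-5, -40/13, 73/13) → (15, -40/13, -73/13)
T3 scale by (-3, 1/2, 3/2): (0, 50/13, 49/13) → (0, 25/13, 147/26); (15, -40/13, -73/13) → (-45, -20/13, -219/26)
T4 shear: z ← z + 1/2·y: (0, 25/13, 147/26) → (0, 25/13, 86/13); (-45, -20/13, -219/26) → (-45, -20/13, -239/26)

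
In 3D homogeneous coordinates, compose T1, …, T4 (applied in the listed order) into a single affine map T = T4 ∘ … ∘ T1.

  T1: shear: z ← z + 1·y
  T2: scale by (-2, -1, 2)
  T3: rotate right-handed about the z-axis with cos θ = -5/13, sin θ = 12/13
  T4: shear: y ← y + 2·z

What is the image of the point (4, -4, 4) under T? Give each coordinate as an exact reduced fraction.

T1 shear: z ← z + 1·y: (4, -4, 4) → (4, -4, 0)
T2 scale by (-2, -1, 2): (4, -4, 0) → (-8, 4, 0)
T3 rotate right-handed about the z-axis with cos θ = -5/13, sin θ = 12/13: (-8, 4, 0) → (-8/13, -116/13, 0)
T4 shear: y ← y + 2·z: (-8/13, -116/13, 0) → (-8/13, -116/13, 0)

T(p) = (-8/13, -116/13, 0)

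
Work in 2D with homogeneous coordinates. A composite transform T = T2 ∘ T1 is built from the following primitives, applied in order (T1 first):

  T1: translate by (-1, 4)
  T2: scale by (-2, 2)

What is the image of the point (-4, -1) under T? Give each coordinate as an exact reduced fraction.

T1 translate by (-1, 4): (-4, -1) → (-5, 3)
T2 scale by (-2, 2): (-5, 3) → (10, 6)

T(p) = (10, 6)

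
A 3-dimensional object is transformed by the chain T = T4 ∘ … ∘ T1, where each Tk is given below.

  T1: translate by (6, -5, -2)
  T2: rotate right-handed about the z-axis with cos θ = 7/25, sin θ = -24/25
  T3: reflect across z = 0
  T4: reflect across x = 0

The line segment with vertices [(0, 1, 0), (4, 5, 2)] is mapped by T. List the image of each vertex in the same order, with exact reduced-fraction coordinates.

T1 translate by (6, -5, -2): (0, 1, 0) → (6, -4, -2); (4, 5, 2) → (10, 0, 0)
T2 rotate right-handed about the z-axis with cos θ = 7/25, sin θ = -24/25: (6, -4, -2) → (-54/25, -172/25, -2); (10, 0, 0) → (14/5, -48/5, 0)
T3 reflect across z = 0: (-54/25, -172/25, -2) → (-54/25, -172/25, 2); (14/5, -48/5, 0) → (14/5, -48/5, 0)
T4 reflect across x = 0: (-54/25, -172/25, 2) → (54/25, -172/25, 2); (14/5, -48/5, 0) → (-14/5, -48/5, 0)

image vertices: (54/25, -172/25, 2), (-14/5, -48/5, 0)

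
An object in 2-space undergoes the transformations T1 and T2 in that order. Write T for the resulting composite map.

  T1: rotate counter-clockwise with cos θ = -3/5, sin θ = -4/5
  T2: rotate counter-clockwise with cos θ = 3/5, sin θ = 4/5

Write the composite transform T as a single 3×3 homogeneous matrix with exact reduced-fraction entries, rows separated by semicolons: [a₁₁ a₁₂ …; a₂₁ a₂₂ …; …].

T1 = [-3/5 4/5 0; -4/5 -3/5 0; 0 0 1]
T2·T1 = [7/25 24/25 0; -24/25 7/25 0; 0 0 1]

T = [7/25 24/25 0; -24/25 7/25 0; 0 0 1]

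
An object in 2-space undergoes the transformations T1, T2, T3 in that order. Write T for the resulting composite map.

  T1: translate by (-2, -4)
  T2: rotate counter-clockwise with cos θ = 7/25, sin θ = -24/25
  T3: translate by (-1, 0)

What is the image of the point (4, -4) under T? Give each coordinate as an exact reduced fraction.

T(p) = (-203/25, -104/25)

T1 translate by (-2, -4): (4, -4) → (2, -8)
T2 rotate counter-clockwise with cos θ = 7/25, sin θ = -24/25: (2, -8) → (-178/25, -104/25)
T3 translate by (-1, 0): (-178/25, -104/25) → (-203/25, -104/25)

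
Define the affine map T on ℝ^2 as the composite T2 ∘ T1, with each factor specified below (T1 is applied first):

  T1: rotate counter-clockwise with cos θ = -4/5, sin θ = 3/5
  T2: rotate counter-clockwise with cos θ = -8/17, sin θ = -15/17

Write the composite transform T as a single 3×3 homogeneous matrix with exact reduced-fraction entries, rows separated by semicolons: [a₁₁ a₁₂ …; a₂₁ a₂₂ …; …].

T = [77/85 -36/85 0; 36/85 77/85 0; 0 0 1]

T1 = [-4/5 -3/5 0; 3/5 -4/5 0; 0 0 1]
T2·T1 = [77/85 -36/85 0; 36/85 77/85 0; 0 0 1]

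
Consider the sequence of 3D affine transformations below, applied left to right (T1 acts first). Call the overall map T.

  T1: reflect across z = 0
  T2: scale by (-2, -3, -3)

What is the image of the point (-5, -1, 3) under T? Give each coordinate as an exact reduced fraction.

T(p) = (10, 3, 9)

T1 reflect across z = 0: (-5, -1, 3) → (-5, -1, -3)
T2 scale by (-2, -3, -3): (-5, -1, -3) → (10, 3, 9)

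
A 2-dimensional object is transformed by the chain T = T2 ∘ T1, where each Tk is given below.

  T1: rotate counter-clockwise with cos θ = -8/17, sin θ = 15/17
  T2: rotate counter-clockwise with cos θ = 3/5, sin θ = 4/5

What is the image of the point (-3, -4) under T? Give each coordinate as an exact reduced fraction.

T1 rotate counter-clockwise with cos θ = -8/17, sin θ = 15/17: (-3, -4) → (84/17, -13/17)
T2 rotate counter-clockwise with cos θ = 3/5, sin θ = 4/5: (84/17, -13/17) → (304/85, 297/85)

T(p) = (304/85, 297/85)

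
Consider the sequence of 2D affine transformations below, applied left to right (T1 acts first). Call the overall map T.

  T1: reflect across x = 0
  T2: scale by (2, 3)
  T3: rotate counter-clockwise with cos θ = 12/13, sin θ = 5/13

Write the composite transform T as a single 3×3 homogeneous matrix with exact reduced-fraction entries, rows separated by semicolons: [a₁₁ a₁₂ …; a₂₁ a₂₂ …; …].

T1 = [-1 0 0; 0 1 0; 0 0 1]
T2·T1 = [-2 0 0; 0 3 0; 0 0 1]
T3·…·T1 = [-24/13 -15/13 0; -10/13 36/13 0; 0 0 1]

T = [-24/13 -15/13 0; -10/13 36/13 0; 0 0 1]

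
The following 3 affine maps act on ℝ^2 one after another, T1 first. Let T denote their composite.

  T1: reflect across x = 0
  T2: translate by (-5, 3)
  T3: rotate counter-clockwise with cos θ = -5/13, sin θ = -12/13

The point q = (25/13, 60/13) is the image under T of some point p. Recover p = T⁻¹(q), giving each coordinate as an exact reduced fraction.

T1 = [-1 0 0; 0 1 0; 0 0 1]
T2·T1 = [-1 0 -5; 0 1 3; 0 0 1]
T3·…·T1 = [5/13 12/13 61/13; 12/13 -5/13 45/13; 0 0 1]
det M = -1; M⁻¹ = [5/13 12/13 -5; 12/13 -5/13 -3; 0 0 1]
M⁻¹ · (25/13, 60/13)ᵀ = (0, -3)ᵀ

p = (0, -3)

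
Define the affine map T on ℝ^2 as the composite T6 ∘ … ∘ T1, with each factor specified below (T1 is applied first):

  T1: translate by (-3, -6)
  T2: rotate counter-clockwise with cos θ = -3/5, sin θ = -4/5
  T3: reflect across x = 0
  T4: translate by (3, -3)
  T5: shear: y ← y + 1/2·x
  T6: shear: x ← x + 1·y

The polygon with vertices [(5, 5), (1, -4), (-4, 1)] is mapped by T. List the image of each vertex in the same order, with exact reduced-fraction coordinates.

image vertices: (7/2, -3/2), (193/10, 19/2), (49/5, 7)

T1 translate by (-3, -6): (5, 5) → (2, -1); (1, -4) → (-2, -10); (-4, 1) → (-7, -5)
T2 rotate counter-clockwise with cos θ = -3/5, sin θ = -4/5: (2, -1) → (-2, -1); (-2, -10) → (-34/5, 38/5); (-7, -5) → (1/5, 43/5)
T3 reflect across x = 0: (-2, -1) → (2, -1); (-34/5, 38/5) → (34/5, 38/5); (1/5, 43/5) → (-1/5, 43/5)
T4 translate by (3, -3): (2, -1) → (5, -4); (34/5, 38/5) → (49/5, 23/5); (-1/5, 43/5) → (14/5, 28/5)
T5 shear: y ← y + 1/2·x: (5, -4) → (5, -3/2); (49/5, 23/5) → (49/5, 19/2); (14/5, 28/5) → (14/5, 7)
T6 shear: x ← x + 1·y: (5, -3/2) → (7/2, -3/2); (49/5, 19/2) → (193/10, 19/2); (14/5, 7) → (49/5, 7)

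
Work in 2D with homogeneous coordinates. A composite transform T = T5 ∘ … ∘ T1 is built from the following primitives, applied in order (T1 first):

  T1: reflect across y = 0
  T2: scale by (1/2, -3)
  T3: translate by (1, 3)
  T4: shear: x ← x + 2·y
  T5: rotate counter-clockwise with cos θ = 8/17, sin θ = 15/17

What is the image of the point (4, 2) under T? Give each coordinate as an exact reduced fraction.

T(p) = (33/17, 387/17)

T1 reflect across y = 0: (4, 2) → (4, -2)
T2 scale by (1/2, -3): (4, -2) → (2, 6)
T3 translate by (1, 3): (2, 6) → (3, 9)
T4 shear: x ← x + 2·y: (3, 9) → (21, 9)
T5 rotate counter-clockwise with cos θ = 8/17, sin θ = 15/17: (21, 9) → (33/17, 387/17)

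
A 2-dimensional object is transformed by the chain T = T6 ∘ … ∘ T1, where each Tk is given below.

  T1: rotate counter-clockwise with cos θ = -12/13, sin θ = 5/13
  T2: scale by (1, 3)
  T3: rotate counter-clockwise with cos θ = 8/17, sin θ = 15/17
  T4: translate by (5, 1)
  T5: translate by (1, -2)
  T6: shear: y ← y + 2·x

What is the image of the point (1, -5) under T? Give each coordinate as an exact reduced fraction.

T(p) = (-115/17, -112/17)

T1 rotate counter-clockwise with cos θ = -12/13, sin θ = 5/13: (1, -5) → (1, 5)
T2 scale by (1, 3): (1, 5) → (1, 15)
T3 rotate counter-clockwise with cos θ = 8/17, sin θ = 15/17: (1, 15) → (-217/17, 135/17)
T4 translate by (5, 1): (-217/17, 135/17) → (-132/17, 152/17)
T5 translate by (1, -2): (-132/17, 152/17) → (-115/17, 118/17)
T6 shear: y ← y + 2·x: (-115/17, 118/17) → (-115/17, -112/17)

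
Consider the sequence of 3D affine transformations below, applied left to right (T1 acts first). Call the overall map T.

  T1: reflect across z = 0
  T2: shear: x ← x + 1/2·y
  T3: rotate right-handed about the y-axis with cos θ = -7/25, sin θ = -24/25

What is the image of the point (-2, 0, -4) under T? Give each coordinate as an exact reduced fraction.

T(p) = (-82/25, 0, -76/25)

T1 reflect across z = 0: (-2, 0, -4) → (-2, 0, 4)
T2 shear: x ← x + 1/2·y: (-2, 0, 4) → (-2, 0, 4)
T3 rotate right-handed about the y-axis with cos θ = -7/25, sin θ = -24/25: (-2, 0, 4) → (-82/25, 0, -76/25)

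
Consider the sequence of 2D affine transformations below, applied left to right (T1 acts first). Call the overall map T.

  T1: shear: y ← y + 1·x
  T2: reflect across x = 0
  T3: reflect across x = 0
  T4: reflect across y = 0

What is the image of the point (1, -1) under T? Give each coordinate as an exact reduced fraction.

T(p) = (1, 0)

T1 shear: y ← y + 1·x: (1, -1) → (1, 0)
T2 reflect across x = 0: (1, 0) → (-1, 0)
T3 reflect across x = 0: (-1, 0) → (1, 0)
T4 reflect across y = 0: (1, 0) → (1, 0)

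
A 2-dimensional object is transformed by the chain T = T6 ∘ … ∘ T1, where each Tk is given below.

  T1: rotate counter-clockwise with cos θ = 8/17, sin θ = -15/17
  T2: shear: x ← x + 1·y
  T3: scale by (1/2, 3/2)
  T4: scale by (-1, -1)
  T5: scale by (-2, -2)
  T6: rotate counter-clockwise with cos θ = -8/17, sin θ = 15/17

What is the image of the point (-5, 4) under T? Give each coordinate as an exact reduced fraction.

T(p) = (-343/17, -39/17)

T1 rotate counter-clockwise with cos θ = 8/17, sin θ = -15/17: (-5, 4) → (20/17, 107/17)
T2 shear: x ← x + 1·y: (20/17, 107/17) → (127/17, 107/17)
T3 scale by (1/2, 3/2): (127/17, 107/17) → (127/34, 321/34)
T4 scale by (-1, -1): (127/34, 321/34) → (-127/34, -321/34)
T5 scale by (-2, -2): (-127/34, -321/34) → (127/17, 321/17)
T6 rotate counter-clockwise with cos θ = -8/17, sin θ = 15/17: (127/17, 321/17) → (-343/17, -39/17)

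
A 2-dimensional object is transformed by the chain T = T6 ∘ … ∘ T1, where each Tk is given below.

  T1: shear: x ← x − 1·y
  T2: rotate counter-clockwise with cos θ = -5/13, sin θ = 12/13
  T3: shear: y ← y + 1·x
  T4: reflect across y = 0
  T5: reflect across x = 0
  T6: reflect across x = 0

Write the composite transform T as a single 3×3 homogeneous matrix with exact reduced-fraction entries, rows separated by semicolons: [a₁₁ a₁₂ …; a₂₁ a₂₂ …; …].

T = [-5/13 -7/13 0; -7/13 24/13 0; 0 0 1]

T1 = [1 -1 0; 0 1 0; 0 0 1]
T2·T1 = [-5/13 -7/13 0; 12/13 -17/13 0; 0 0 1]
T3·…·T1 = [-5/13 -7/13 0; 7/13 -24/13 0; 0 0 1]
T4·…·T1 = [-5/13 -7/13 0; -7/13 24/13 0; 0 0 1]
T5·…·T1 = [5/13 7/13 0; -7/13 24/13 0; 0 0 1]
T6·…·T1 = [-5/13 -7/13 0; -7/13 24/13 0; 0 0 1]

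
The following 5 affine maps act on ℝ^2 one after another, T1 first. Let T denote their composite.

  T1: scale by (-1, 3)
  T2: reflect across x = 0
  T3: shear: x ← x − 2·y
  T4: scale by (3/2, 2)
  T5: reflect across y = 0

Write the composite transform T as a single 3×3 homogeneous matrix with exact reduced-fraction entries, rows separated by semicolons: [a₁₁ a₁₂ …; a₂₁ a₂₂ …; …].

T1 = [-1 0 0; 0 3 0; 0 0 1]
T2·T1 = [1 0 0; 0 3 0; 0 0 1]
T3·…·T1 = [1 -6 0; 0 3 0; 0 0 1]
T4·…·T1 = [3/2 -9 0; 0 6 0; 0 0 1]
T5·…·T1 = [3/2 -9 0; 0 -6 0; 0 0 1]

T = [3/2 -9 0; 0 -6 0; 0 0 1]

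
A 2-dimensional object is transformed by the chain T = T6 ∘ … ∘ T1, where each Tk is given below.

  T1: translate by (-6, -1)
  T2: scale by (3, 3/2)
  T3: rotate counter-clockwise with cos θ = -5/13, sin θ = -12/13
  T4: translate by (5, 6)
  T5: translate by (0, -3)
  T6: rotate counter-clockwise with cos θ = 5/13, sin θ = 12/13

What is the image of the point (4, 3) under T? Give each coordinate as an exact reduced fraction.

T1 translate by (-6, -1): (4, 3) → (-2, 2)
T2 scale by (3, 3/2): (-2, 2) → (-6, 3)
T3 rotate counter-clockwise with cos θ = -5/13, sin θ = -12/13: (-6, 3) → (66/13, 57/13)
T4 translate by (5, 6): (66/13, 57/13) → (131/13, 135/13)
T5 translate by (0, -3): (131/13, 135/13) → (131/13, 96/13)
T6 rotate counter-clockwise with cos θ = 5/13, sin θ = 12/13: (131/13, 96/13) → (-497/169, 2052/169)

T(p) = (-497/169, 2052/169)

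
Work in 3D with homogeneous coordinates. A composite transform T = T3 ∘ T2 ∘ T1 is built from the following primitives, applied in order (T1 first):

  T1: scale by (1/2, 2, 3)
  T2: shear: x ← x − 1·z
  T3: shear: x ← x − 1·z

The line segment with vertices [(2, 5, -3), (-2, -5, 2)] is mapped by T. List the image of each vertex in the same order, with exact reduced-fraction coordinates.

T1 scale by (1/2, 2, 3): (2, 5, -3) → (1, 10, -9); (-2, -5, 2) → (-1, -10, 6)
T2 shear: x ← x − 1·z: (1, 10, -9) → (10, 10, -9); (-1, -10, 6) → (-7, -10, 6)
T3 shear: x ← x − 1·z: (10, 10, -9) → (19, 10, -9); (-7, -10, 6) → (-13, -10, 6)

image vertices: (19, 10, -9), (-13, -10, 6)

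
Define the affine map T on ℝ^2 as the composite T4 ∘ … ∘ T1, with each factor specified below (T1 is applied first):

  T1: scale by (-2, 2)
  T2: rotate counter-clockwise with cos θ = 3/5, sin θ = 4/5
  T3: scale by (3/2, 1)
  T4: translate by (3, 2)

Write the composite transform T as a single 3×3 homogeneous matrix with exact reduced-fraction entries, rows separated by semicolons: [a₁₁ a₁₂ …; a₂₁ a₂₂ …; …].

T1 = [-2 0 0; 0 2 0; 0 0 1]
T2·T1 = [-6/5 -8/5 0; -8/5 6/5 0; 0 0 1]
T3·…·T1 = [-9/5 -12/5 0; -8/5 6/5 0; 0 0 1]
T4·…·T1 = [-9/5 -12/5 3; -8/5 6/5 2; 0 0 1]

T = [-9/5 -12/5 3; -8/5 6/5 2; 0 0 1]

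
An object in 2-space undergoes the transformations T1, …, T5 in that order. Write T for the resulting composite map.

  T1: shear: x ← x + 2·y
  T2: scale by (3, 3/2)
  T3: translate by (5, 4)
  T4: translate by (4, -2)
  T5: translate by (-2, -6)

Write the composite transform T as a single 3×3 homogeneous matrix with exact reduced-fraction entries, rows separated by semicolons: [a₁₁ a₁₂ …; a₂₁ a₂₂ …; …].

T = [3 6 7; 0 3/2 -4; 0 0 1]

T1 = [1 2 0; 0 1 0; 0 0 1]
T2·T1 = [3 6 0; 0 3/2 0; 0 0 1]
T3·…·T1 = [3 6 5; 0 3/2 4; 0 0 1]
T4·…·T1 = [3 6 9; 0 3/2 2; 0 0 1]
T5·…·T1 = [3 6 7; 0 3/2 -4; 0 0 1]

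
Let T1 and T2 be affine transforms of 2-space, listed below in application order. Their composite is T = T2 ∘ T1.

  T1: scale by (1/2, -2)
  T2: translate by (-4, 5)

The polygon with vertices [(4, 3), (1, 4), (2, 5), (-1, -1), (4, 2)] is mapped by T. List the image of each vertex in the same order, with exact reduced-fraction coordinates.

T1 scale by (1/2, -2): (4, 3) → (2, -6); (1, 4) → (1/2, -8); (2, 5) → (1, -10); (-1, -1) → (-1/2, 2); (4, 2) → (2, -4)
T2 translate by (-4, 5): (2, -6) → (-2, -1); (1/2, -8) → (-7/2, -3); (1, -10) → (-3, -5); (-1/2, 2) → (-9/2, 7); (2, -4) → (-2, 1)

image vertices: (-2, -1), (-7/2, -3), (-3, -5), (-9/2, 7), (-2, 1)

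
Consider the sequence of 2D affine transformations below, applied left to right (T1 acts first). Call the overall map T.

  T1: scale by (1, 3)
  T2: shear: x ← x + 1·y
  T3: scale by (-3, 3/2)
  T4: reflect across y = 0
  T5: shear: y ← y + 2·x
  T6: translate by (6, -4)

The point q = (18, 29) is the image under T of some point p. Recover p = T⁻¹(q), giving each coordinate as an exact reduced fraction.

T1 = [1 0 0; 0 3 0; 0 0 1]
T2·T1 = [1 3 0; 0 3 0; 0 0 1]
T3·…·T1 = [-3 -9 0; 0 9/2 0; 0 0 1]
T4·…·T1 = [-3 -9 0; 0 -9/2 0; 0 0 1]
T5·…·T1 = [-3 -9 0; -6 -45/2 0; 0 0 1]
T6·…·T1 = [-3 -9 6; -6 -45/2 -4; 0 0 1]
det M = 27/2; M⁻¹ = [-5/3 2/3 38/3; 4/9 -2/9 -32/9; 0 0 1]
M⁻¹ · (18, 29)ᵀ = (2, -2)ᵀ

p = (2, -2)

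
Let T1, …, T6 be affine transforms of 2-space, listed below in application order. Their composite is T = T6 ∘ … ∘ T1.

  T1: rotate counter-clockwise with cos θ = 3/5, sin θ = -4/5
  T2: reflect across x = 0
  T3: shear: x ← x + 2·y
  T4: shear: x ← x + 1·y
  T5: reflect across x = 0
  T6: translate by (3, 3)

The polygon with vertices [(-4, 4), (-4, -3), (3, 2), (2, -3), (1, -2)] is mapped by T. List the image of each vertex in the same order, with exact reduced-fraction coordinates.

image vertices: (-13, 43/5), (-6, 22/5), (10, 9/5), (12, -2/5), (8, 1)

T1 rotate counter-clockwise with cos θ = 3/5, sin θ = -4/5: (-4, 4) → (4/5, 28/5); (-4, -3) → (-24/5, 7/5); (3, 2) → (17/5, -6/5); (2, -3) → (-6/5, -17/5); (1, -2) → (-1, -2)
T2 reflect across x = 0: (4/5, 28/5) → (-4/5, 28/5); (-24/5, 7/5) → (24/5, 7/5); (17/5, -6/5) → (-17/5, -6/5); (-6/5, -17/5) → (6/5, -17/5); (-1, -2) → (1, -2)
T3 shear: x ← x + 2·y: (-4/5, 28/5) → (52/5, 28/5); (24/5, 7/5) → (38/5, 7/5); (-17/5, -6/5) → (-29/5, -6/5); (6/5, -17/5) → (-28/5, -17/5); (1, -2) → (-3, -2)
T4 shear: x ← x + 1·y: (52/5, 28/5) → (16, 28/5); (38/5, 7/5) → (9, 7/5); (-29/5, -6/5) → (-7, -6/5); (-28/5, -17/5) → (-9, -17/5); (-3, -2) → (-5, -2)
T5 reflect across x = 0: (16, 28/5) → (-16, 28/5); (9, 7/5) → (-9, 7/5); (-7, -6/5) → (7, -6/5); (-9, -17/5) → (9, -17/5); (-5, -2) → (5, -2)
T6 translate by (3, 3): (-16, 28/5) → (-13, 43/5); (-9, 7/5) → (-6, 22/5); (7, -6/5) → (10, 9/5); (9, -17/5) → (12, -2/5); (5, -2) → (8, 1)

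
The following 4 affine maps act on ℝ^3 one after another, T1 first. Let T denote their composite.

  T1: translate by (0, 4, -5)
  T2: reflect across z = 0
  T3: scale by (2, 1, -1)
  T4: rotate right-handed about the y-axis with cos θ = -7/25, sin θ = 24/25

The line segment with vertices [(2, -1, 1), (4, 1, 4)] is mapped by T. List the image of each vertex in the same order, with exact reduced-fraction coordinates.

image vertices: (-124/25, 3, -68/25), (-16/5, 5, -37/5)

T1 translate by (0, 4, -5): (2, -1, 1) → (2, 3, -4); (4, 1, 4) → (4, 5, -1)
T2 reflect across z = 0: (2, 3, -4) → (2, 3, 4); (4, 5, -1) → (4, 5, 1)
T3 scale by (2, 1, -1): (2, 3, 4) → (4, 3, -4); (4, 5, 1) → (8, 5, -1)
T4 rotate right-handed about the y-axis with cos θ = -7/25, sin θ = 24/25: (4, 3, -4) → (-124/25, 3, -68/25); (8, 5, -1) → (-16/5, 5, -37/5)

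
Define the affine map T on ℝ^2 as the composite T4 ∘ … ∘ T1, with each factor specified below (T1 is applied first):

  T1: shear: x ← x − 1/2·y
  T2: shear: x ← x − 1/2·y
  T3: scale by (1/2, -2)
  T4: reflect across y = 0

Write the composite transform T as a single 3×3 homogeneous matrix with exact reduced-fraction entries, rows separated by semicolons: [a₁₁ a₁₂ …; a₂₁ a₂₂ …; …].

T1 = [1 -1/2 0; 0 1 0; 0 0 1]
T2·T1 = [1 -1 0; 0 1 0; 0 0 1]
T3·…·T1 = [1/2 -1/2 0; 0 -2 0; 0 0 1]
T4·…·T1 = [1/2 -1/2 0; 0 2 0; 0 0 1]

T = [1/2 -1/2 0; 0 2 0; 0 0 1]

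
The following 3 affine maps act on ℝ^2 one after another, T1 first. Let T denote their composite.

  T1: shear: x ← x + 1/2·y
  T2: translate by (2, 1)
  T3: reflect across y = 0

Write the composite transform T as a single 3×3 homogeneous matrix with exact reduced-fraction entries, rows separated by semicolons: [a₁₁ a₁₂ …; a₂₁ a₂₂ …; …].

T = [1 1/2 2; 0 -1 -1; 0 0 1]

T1 = [1 1/2 0; 0 1 0; 0 0 1]
T2·T1 = [1 1/2 2; 0 1 1; 0 0 1]
T3·…·T1 = [1 1/2 2; 0 -1 -1; 0 0 1]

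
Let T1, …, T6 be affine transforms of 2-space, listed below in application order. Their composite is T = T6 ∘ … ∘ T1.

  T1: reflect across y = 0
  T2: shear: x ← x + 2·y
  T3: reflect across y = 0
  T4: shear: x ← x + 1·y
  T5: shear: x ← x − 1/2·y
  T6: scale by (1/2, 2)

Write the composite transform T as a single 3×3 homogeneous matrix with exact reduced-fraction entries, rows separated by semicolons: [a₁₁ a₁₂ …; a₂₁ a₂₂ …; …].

T1 = [1 0 0; 0 -1 0; 0 0 1]
T2·T1 = [1 -2 0; 0 -1 0; 0 0 1]
T3·…·T1 = [1 -2 0; 0 1 0; 0 0 1]
T4·…·T1 = [1 -1 0; 0 1 0; 0 0 1]
T5·…·T1 = [1 -3/2 0; 0 1 0; 0 0 1]
T6·…·T1 = [1/2 -3/4 0; 0 2 0; 0 0 1]

T = [1/2 -3/4 0; 0 2 0; 0 0 1]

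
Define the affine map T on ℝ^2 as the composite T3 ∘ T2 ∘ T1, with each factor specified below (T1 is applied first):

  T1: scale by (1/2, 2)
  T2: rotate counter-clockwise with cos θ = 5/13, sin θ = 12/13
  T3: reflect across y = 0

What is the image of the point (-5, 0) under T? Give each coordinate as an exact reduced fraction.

T1 scale by (1/2, 2): (-5, 0) → (-5/2, 0)
T2 rotate counter-clockwise with cos θ = 5/13, sin θ = 12/13: (-5/2, 0) → (-25/26, -30/13)
T3 reflect across y = 0: (-25/26, -30/13) → (-25/26, 30/13)

T(p) = (-25/26, 30/13)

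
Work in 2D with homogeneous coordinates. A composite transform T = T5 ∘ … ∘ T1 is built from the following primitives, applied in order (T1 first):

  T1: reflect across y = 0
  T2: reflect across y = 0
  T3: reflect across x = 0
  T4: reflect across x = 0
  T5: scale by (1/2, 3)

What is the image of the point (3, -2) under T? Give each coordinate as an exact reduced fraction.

T(p) = (3/2, -6)

T1 reflect across y = 0: (3, -2) → (3, 2)
T2 reflect across y = 0: (3, 2) → (3, -2)
T3 reflect across x = 0: (3, -2) → (-3, -2)
T4 reflect across x = 0: (-3, -2) → (3, -2)
T5 scale by (1/2, 3): (3, -2) → (3/2, -6)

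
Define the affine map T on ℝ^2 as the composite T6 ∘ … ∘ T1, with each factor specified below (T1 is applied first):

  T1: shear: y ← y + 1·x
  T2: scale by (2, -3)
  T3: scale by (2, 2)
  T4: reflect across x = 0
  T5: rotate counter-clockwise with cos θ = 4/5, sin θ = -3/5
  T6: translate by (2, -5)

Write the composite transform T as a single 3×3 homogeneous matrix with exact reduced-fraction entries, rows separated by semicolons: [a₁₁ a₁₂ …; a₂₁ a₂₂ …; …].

T1 = [1 0 0; 1 1 0; 0 0 1]
T2·T1 = [2 0 0; -3 -3 0; 0 0 1]
T3·…·T1 = [4 0 0; -6 -6 0; 0 0 1]
T4·…·T1 = [-4 0 0; -6 -6 0; 0 0 1]
T5·…·T1 = [-34/5 -18/5 0; -12/5 -24/5 0; 0 0 1]
T6·…·T1 = [-34/5 -18/5 2; -12/5 -24/5 -5; 0 0 1]

T = [-34/5 -18/5 2; -12/5 -24/5 -5; 0 0 1]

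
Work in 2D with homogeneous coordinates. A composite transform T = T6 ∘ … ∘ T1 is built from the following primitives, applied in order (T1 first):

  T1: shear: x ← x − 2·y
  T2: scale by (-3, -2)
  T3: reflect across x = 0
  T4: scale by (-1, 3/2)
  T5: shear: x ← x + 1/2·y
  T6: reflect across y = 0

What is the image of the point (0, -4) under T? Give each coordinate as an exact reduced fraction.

T(p) = (-18, -12)

T1 shear: x ← x − 2·y: (0, -4) → (8, -4)
T2 scale by (-3, -2): (8, -4) → (-24, 8)
T3 reflect across x = 0: (-24, 8) → (24, 8)
T4 scale by (-1, 3/2): (24, 8) → (-24, 12)
T5 shear: x ← x + 1/2·y: (-24, 12) → (-18, 12)
T6 reflect across y = 0: (-18, 12) → (-18, -12)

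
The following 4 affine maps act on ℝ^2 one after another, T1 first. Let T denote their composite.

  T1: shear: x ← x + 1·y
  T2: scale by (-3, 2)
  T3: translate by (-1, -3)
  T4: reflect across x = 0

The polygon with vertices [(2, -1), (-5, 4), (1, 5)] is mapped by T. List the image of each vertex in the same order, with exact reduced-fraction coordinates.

T1 shear: x ← x + 1·y: (2, -1) → (1, -1); (-5, 4) → (-1, 4); (1, 5) → (6, 5)
T2 scale by (-3, 2): (1, -1) → (-3, -2); (-1, 4) → (3, 8); (6, 5) → (-18, 10)
T3 translate by (-1, -3): (-3, -2) → (-4, -5); (3, 8) → (2, 5); (-18, 10) → (-19, 7)
T4 reflect across x = 0: (-4, -5) → (4, -5); (2, 5) → (-2, 5); (-19, 7) → (19, 7)

image vertices: (4, -5), (-2, 5), (19, 7)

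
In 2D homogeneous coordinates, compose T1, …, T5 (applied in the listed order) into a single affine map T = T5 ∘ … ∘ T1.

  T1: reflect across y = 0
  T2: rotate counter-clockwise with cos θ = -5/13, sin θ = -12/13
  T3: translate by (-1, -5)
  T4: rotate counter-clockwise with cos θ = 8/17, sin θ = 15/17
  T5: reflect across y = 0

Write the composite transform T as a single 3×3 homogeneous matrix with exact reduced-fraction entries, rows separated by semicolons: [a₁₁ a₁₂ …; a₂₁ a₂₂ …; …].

T1 = [1 0 0; 0 -1 0; 0 0 1]
T2·T1 = [-5/13 -12/13 0; -12/13 5/13 0; 0 0 1]
T3·…·T1 = [-5/13 -12/13 -1; -12/13 5/13 -5; 0 0 1]
T4·…·T1 = [140/221 -171/221 67/17; -171/221 -140/221 -55/17; 0 0 1]
T5·…·T1 = [140/221 -171/221 67/17; 171/221 140/221 55/17; 0 0 1]

T = [140/221 -171/221 67/17; 171/221 140/221 55/17; 0 0 1]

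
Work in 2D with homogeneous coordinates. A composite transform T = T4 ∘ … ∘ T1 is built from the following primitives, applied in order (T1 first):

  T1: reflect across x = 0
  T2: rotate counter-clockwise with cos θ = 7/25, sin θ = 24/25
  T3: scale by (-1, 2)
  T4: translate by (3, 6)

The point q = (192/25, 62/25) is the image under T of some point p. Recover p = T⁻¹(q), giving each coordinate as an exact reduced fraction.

p = (3, 4)

T1 = [-1 0 0; 0 1 0; 0 0 1]
T2·T1 = [-7/25 -24/25 0; -24/25 7/25 0; 0 0 1]
T3·…·T1 = [7/25 24/25 0; -48/25 14/25 0; 0 0 1]
T4·…·T1 = [7/25 24/25 3; -48/25 14/25 6; 0 0 1]
det M = 2; M⁻¹ = [7/25 -12/25 51/25; 24/25 7/50 -93/25; 0 0 1]
M⁻¹ · (192/25, 62/25)ᵀ = (3, 4)ᵀ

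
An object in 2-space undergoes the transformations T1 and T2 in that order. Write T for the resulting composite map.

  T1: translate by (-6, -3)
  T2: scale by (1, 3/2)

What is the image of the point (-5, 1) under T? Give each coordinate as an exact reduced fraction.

T(p) = (-11, -3)

T1 translate by (-6, -3): (-5, 1) → (-11, -2)
T2 scale by (1, 3/2): (-11, -2) → (-11, -3)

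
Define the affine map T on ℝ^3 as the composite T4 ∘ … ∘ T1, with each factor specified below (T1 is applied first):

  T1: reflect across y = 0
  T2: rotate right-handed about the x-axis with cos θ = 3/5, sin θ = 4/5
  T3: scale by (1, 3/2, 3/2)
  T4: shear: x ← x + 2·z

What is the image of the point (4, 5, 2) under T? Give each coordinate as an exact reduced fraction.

T(p) = (-22/5, -69/10, -21/5)

T1 reflect across y = 0: (4, 5, 2) → (4, -5, 2)
T2 rotate right-handed about the x-axis with cos θ = 3/5, sin θ = 4/5: (4, -5, 2) → (4, -23/5, -14/5)
T3 scale by (1, 3/2, 3/2): (4, -23/5, -14/5) → (4, -69/10, -21/5)
T4 shear: x ← x + 2·z: (4, -69/10, -21/5) → (-22/5, -69/10, -21/5)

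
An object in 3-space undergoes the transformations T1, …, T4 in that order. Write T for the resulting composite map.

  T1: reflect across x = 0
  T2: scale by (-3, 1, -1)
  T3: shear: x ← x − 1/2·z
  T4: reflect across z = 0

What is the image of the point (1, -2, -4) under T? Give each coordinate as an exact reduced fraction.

T1 reflect across x = 0: (1, -2, -4) → (-1, -2, -4)
T2 scale by (-3, 1, -1): (-1, -2, -4) → (3, -2, 4)
T3 shear: x ← x − 1/2·z: (3, -2, 4) → (1, -2, 4)
T4 reflect across z = 0: (1, -2, 4) → (1, -2, -4)

T(p) = (1, -2, -4)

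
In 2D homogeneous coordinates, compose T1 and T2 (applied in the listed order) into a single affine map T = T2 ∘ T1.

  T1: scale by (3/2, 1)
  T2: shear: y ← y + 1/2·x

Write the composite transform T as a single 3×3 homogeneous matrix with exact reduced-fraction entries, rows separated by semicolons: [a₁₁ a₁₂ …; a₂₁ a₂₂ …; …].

T = [3/2 0 0; 3/4 1 0; 0 0 1]

T1 = [3/2 0 0; 0 1 0; 0 0 1]
T2·T1 = [3/2 0 0; 3/4 1 0; 0 0 1]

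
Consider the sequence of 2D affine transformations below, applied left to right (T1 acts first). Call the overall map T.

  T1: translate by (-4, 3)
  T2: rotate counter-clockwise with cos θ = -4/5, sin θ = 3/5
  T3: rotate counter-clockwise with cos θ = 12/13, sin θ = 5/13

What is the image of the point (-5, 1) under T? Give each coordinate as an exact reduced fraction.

T(p) = (503/65, -396/65)

T1 translate by (-4, 3): (-5, 1) → (-9, 4)
T2 rotate counter-clockwise with cos θ = -4/5, sin θ = 3/5: (-9, 4) → (24/5, -43/5)
T3 rotate counter-clockwise with cos θ = 12/13, sin θ = 5/13: (24/5, -43/5) → (503/65, -396/65)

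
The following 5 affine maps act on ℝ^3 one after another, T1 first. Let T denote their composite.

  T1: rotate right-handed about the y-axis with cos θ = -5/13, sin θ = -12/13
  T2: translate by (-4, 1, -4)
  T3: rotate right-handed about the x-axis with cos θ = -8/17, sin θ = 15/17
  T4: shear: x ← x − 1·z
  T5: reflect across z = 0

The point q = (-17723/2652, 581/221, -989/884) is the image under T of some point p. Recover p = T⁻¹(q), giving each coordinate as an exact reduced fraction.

p = (5/3, -5/4, 1)

T1 = [-5/13 0 -12/13 0; 0 1 0 0; 12/13 0 -5/13 0; 0 0 0 1]
T2·T1 = [-5/13 0 -12/13 -4; 0 1 0 1; 12/13 0 -5/13 -4; 0 0 0 1]
T3·…·T1 = [-5/13 0 -12/13 -4; -180/221 -8/17 75/221 52/17; -96/221 15/17 40/221 47/17; 0 0 0 1]
T4·…·T1 = [11/221 -15/17 -244/221 -115/17; -180/221 -8/17 75/221 52/17; -96/221 15/17 40/221 47/17; 0 0 0 1]
T5·…·T1 = [11/221 -15/17 -244/221 -115/17; -180/221 -8/17 75/221 52/17; 96/221 -15/17 -40/221 -47/17; 0 0 0 1]
det M = -1; M⁻¹ = [-5/13 -180/221 181/221 28/13; 0 -8/17 -15/17 -1; -12/13 75/221 164/221 -68/13; 0 0 0 1]
M⁻¹ · (-17723/2652, 581/221, -989/884)ᵀ = (5/3, -5/4, 1)ᵀ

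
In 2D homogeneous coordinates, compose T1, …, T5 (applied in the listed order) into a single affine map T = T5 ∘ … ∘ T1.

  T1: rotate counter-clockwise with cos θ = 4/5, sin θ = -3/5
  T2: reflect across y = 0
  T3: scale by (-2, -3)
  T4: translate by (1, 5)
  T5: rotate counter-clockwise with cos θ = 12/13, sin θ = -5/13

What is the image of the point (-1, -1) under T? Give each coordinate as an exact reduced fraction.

T(p) = (26/5, 13/5)

T1 rotate counter-clockwise with cos θ = 4/5, sin θ = -3/5: (-1, -1) → (-7/5, -1/5)
T2 reflect across y = 0: (-7/5, -1/5) → (-7/5, 1/5)
T3 scale by (-2, -3): (-7/5, 1/5) → (14/5, -3/5)
T4 translate by (1, 5): (14/5, -3/5) → (19/5, 22/5)
T5 rotate counter-clockwise with cos θ = 12/13, sin θ = -5/13: (19/5, 22/5) → (26/5, 13/5)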